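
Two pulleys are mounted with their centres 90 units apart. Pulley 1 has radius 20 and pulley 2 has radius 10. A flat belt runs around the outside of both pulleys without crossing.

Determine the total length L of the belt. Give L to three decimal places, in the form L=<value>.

L=275.360

open belt: β = asin((r2−r1)/C) = asin(-10/90) = -6.3794°
wrap1 = π − 2β = 192.7587°
wrap2 = π + 2β = 167.2413°
tangent length = C·cosβ = 89.4427
L = r1·wrap1 + r2·wrap2 + 2·C·cosβ = 20·3.3643 + 10·2.9189 + 2·89.4427 = 275.3600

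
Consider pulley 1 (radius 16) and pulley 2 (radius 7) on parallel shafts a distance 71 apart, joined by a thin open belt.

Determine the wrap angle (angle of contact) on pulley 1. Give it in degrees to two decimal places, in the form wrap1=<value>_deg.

open belt: β = asin((r2−r1)/C) = asin(-9/71) = -7.2824°
wrap1 = π − 2β = 194.5649°
wrap2 = π + 2β = 165.4351°

wrap1=194.56_deg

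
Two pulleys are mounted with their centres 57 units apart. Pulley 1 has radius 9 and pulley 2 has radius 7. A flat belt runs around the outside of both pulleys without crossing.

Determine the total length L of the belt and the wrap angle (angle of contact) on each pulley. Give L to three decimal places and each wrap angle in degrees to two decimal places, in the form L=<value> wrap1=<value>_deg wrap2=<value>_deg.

L=164.336 wrap1=184.02_deg wrap2=175.98_deg

open belt: β = asin((r2−r1)/C) = asin(-2/57) = -2.0108°
wrap1 = π − 2β = 184.0216°
wrap2 = π + 2β = 175.9784°
tangent length = C·cosβ = 56.9649
L = r1·wrap1 + r2·wrap2 + 2·C·cosβ = 9·3.2118 + 7·3.0714 + 2·56.9649 = 164.3357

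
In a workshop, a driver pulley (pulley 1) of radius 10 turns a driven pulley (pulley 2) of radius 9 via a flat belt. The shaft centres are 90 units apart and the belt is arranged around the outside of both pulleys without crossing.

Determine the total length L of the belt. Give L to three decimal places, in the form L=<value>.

L=239.701

open belt: β = asin((r2−r1)/C) = asin(-1/90) = -0.6366°
wrap1 = π − 2β = 181.2733°
wrap2 = π + 2β = 178.7267°
tangent length = C·cosβ = 89.9944
L = r1·wrap1 + r2·wrap2 + 2·C·cosβ = 10·3.1638 + 9·3.1194 + 2·89.9944 = 239.7014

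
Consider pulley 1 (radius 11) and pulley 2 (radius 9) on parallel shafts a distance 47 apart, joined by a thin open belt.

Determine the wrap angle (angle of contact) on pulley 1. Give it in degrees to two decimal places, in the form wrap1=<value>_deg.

open belt: β = asin((r2−r1)/C) = asin(-2/47) = -2.4389°
wrap1 = π − 2β = 184.8777°
wrap2 = π + 2β = 175.1223°

wrap1=184.88_deg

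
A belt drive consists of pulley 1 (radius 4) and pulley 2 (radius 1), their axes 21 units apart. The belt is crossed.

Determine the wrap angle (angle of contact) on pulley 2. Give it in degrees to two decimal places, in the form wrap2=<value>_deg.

crossed belt: β = asin((r1+r2)/C) = asin(5/21) = 13.7741°
wrap1 = wrap2 = π + 2β = 207.5483°

wrap2=207.55_deg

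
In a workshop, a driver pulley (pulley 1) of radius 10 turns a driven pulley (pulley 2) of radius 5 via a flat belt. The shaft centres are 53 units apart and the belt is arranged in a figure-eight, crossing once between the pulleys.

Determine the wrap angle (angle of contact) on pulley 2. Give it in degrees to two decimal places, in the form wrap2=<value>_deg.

wrap2=212.88_deg

crossed belt: β = asin((r1+r2)/C) = asin(15/53) = 16.4405°
wrap1 = wrap2 = π + 2β = 212.8809°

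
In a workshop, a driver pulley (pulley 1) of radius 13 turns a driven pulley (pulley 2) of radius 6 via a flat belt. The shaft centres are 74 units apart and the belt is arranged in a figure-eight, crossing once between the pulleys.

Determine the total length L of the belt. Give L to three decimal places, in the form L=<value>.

L=212.596

crossed belt: β = asin((r1+r2)/C) = asin(19/74) = 14.8777°
wrap1 = wrap2 = π + 2β = 209.7554°
tangent length = C·cosβ = 71.5192
L = (r1+r2)·wrap + 2·C·cosβ = 19·3.6609 + 2·71.5192 = 212.5960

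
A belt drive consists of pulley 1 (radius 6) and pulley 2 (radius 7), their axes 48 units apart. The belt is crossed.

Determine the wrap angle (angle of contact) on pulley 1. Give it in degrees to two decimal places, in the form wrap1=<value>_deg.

crossed belt: β = asin((r1+r2)/C) = asin(13/48) = 15.7139°
wrap1 = wrap2 = π + 2β = 211.4277°

wrap1=211.43_deg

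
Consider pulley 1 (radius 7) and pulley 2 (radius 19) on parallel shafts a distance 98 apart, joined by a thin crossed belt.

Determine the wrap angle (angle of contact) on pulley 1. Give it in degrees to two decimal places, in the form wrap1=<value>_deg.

crossed belt: β = asin((r1+r2)/C) = asin(26/98) = 15.3851°
wrap1 = wrap2 = π + 2β = 210.7703°

wrap1=210.77_deg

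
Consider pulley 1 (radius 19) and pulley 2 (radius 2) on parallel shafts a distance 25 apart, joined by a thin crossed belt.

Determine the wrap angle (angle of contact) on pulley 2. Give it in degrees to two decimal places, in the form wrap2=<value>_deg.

wrap2=294.28_deg

crossed belt: β = asin((r1+r2)/C) = asin(21/25) = 57.1401°
wrap1 = wrap2 = π + 2β = 294.2802°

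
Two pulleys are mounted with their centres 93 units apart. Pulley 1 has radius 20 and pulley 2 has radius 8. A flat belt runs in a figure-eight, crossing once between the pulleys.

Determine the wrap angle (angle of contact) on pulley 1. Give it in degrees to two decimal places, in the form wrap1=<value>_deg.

wrap1=215.04_deg

crossed belt: β = asin((r1+r2)/C) = asin(28/93) = 17.5222°
wrap1 = wrap2 = π + 2β = 215.0444°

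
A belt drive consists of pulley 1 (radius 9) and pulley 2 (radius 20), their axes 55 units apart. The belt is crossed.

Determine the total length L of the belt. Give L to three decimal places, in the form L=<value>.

L=216.785

crossed belt: β = asin((r1+r2)/C) = asin(29/55) = 31.8214°
wrap1 = wrap2 = π + 2β = 243.6427°
tangent length = C·cosβ = 46.7333
L = (r1+r2)·wrap + 2·C·cosβ = 29·4.2524 + 2·46.7333 = 216.7852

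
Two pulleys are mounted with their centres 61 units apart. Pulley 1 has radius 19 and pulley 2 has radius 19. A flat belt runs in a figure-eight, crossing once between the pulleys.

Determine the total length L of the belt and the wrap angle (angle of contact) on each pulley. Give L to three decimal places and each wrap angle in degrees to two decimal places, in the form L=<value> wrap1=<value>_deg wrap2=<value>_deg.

crossed belt: β = asin((r1+r2)/C) = asin(38/61) = 38.5319°
wrap1 = wrap2 = π + 2β = 257.0639°
tangent length = C·cosβ = 47.7179
L = (r1+r2)·wrap + 2·C·cosβ = 38·4.4866 + 2·47.7179 = 265.9271

L=265.927 wrap1=257.06_deg wrap2=257.06_deg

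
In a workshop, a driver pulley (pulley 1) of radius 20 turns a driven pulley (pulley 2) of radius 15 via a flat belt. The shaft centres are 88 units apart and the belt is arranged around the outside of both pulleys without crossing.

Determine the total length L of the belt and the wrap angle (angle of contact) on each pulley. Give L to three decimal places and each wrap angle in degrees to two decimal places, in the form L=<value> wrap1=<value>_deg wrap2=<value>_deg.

L=286.240 wrap1=186.51_deg wrap2=173.49_deg

open belt: β = asin((r2−r1)/C) = asin(-5/88) = -3.2572°
wrap1 = π − 2β = 186.5144°
wrap2 = π + 2β = 173.4856°
tangent length = C·cosβ = 87.8578
L = r1·wrap1 + r2·wrap2 + 2·C·cosβ = 20·3.2553 + 15·3.0279 + 2·87.8578 = 286.2399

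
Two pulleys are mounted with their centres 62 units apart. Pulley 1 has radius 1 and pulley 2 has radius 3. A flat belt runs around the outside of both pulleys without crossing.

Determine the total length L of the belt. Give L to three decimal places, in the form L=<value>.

L=136.631

open belt: β = asin((r2−r1)/C) = asin(2/62) = 1.8486°
wrap1 = π − 2β = 176.3029°
wrap2 = π + 2β = 183.6971°
tangent length = C·cosβ = 61.9677
L = r1·wrap1 + r2·wrap2 + 2·C·cosβ = 1·3.0771 + 3·3.2061 + 2·61.9677 = 136.6309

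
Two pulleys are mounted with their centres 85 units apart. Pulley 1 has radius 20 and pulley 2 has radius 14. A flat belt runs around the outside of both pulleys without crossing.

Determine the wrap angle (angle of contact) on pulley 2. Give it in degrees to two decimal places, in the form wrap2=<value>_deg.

open belt: β = asin((r2−r1)/C) = asin(-6/85) = -4.0478°
wrap1 = π − 2β = 188.0955°
wrap2 = π + 2β = 171.9045°

wrap2=171.90_deg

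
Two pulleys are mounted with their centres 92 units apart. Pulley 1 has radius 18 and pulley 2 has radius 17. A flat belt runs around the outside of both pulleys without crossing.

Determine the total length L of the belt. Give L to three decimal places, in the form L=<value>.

L=293.967

open belt: β = asin((r2−r1)/C) = asin(-1/92) = -0.6228°
wrap1 = π − 2β = 181.2456°
wrap2 = π + 2β = 178.7544°
tangent length = C·cosβ = 91.9946
L = r1·wrap1 + r2·wrap2 + 2·C·cosβ = 18·3.1633 + 17·3.1199 + 2·91.9946 = 293.9666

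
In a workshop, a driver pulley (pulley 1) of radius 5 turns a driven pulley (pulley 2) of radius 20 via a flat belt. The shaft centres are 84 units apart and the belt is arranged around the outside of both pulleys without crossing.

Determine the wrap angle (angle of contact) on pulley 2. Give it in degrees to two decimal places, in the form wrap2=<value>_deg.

wrap2=200.57_deg

open belt: β = asin((r2−r1)/C) = asin(15/84) = 10.2866°
wrap1 = π − 2β = 159.4269°
wrap2 = π + 2β = 200.5731°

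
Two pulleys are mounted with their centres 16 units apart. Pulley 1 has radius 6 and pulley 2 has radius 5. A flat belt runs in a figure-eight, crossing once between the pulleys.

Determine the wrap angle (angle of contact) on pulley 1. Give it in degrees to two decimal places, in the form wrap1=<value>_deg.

wrap1=266.87_deg

crossed belt: β = asin((r1+r2)/C) = asin(11/16) = 43.4325°
wrap1 = wrap2 = π + 2β = 266.8651°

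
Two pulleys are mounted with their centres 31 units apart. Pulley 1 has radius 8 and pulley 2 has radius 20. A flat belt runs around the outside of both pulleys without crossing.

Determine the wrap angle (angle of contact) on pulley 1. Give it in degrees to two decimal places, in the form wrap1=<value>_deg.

open belt: β = asin((r2−r1)/C) = asin(12/31) = 22.7740°
wrap1 = π − 2β = 134.4521°
wrap2 = π + 2β = 225.5479°

wrap1=134.45_deg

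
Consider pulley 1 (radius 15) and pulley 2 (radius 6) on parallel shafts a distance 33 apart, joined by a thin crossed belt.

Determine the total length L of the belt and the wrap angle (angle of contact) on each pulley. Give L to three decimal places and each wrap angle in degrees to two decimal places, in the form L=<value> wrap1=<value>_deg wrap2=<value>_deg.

L=145.856 wrap1=259.04_deg wrap2=259.04_deg

crossed belt: β = asin((r1+r2)/C) = asin(21/33) = 39.5212°
wrap1 = wrap2 = π + 2β = 259.0424°
tangent length = C·cosβ = 25.4558
L = (r1+r2)·wrap + 2·C·cosβ = 21·4.5211 + 2·25.4558 = 145.8557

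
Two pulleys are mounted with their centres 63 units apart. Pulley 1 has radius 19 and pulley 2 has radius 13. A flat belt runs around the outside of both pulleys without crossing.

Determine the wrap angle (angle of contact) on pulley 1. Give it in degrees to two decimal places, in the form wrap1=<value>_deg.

open belt: β = asin((r2−r1)/C) = asin(-6/63) = -5.4650°
wrap1 = π − 2β = 190.9300°
wrap2 = π + 2β = 169.0700°

wrap1=190.93_deg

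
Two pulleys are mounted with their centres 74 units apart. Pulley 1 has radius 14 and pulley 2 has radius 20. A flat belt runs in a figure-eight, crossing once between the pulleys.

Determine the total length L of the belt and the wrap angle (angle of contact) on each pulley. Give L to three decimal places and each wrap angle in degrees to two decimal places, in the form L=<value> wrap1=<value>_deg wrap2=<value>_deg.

crossed belt: β = asin((r1+r2)/C) = asin(34/74) = 27.3522°
wrap1 = wrap2 = π + 2β = 234.7045°
tangent length = C·cosβ = 65.7267
L = (r1+r2)·wrap + 2·C·cosβ = 34·4.0964 + 2·65.7267 = 270.7298

L=270.730 wrap1=234.70_deg wrap2=234.70_deg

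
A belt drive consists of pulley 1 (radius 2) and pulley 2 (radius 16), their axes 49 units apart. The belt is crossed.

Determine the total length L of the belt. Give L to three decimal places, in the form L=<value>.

crossed belt: β = asin((r1+r2)/C) = asin(18/49) = 21.5521°
wrap1 = wrap2 = π + 2β = 223.1042°
tangent length = C·cosβ = 45.5741
L = (r1+r2)·wrap + 2·C·cosβ = 18·3.8939 + 2·45.5741 = 161.2385

L=161.238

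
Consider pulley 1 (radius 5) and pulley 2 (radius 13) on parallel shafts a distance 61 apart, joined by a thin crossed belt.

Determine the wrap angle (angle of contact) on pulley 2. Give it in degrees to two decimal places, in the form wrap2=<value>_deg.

crossed belt: β = asin((r1+r2)/C) = asin(18/61) = 17.1625°
wrap1 = wrap2 = π + 2β = 214.3249°

wrap2=214.32_deg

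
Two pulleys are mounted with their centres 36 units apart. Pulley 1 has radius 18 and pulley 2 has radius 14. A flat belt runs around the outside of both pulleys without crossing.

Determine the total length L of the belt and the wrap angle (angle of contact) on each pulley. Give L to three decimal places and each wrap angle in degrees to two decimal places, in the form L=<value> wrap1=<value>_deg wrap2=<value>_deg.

L=172.976 wrap1=192.76_deg wrap2=167.24_deg

open belt: β = asin((r2−r1)/C) = asin(-4/36) = -6.3794°
wrap1 = π − 2β = 192.7587°
wrap2 = π + 2β = 167.2413°
tangent length = C·cosβ = 35.7771
L = r1·wrap1 + r2·wrap2 + 2·C·cosβ = 18·3.3643 + 14·2.9189 + 2·35.7771 = 172.9759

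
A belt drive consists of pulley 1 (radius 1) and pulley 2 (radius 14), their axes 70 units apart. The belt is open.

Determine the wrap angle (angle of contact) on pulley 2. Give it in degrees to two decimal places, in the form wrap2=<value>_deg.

open belt: β = asin((r2−r1)/C) = asin(13/70) = 10.7028°
wrap1 = π − 2β = 158.5944°
wrap2 = π + 2β = 201.4056°

wrap2=201.41_deg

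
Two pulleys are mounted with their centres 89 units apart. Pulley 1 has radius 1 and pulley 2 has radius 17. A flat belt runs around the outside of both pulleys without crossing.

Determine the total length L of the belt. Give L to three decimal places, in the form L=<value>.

open belt: β = asin((r2−r1)/C) = asin(16/89) = 10.3567°
wrap1 = π − 2β = 159.2867°
wrap2 = π + 2β = 200.7133°
tangent length = C·cosβ = 87.5500
L = r1·wrap1 + r2·wrap2 + 2·C·cosβ = 1·2.7801 + 17·3.5031 + 2·87.5500 = 237.4329

L=237.433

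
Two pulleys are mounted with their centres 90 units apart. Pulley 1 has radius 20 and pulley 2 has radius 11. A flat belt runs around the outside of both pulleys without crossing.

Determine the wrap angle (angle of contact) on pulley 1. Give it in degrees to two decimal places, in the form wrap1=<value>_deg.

wrap1=191.48_deg

open belt: β = asin((r2−r1)/C) = asin(-9/90) = -5.7392°
wrap1 = π − 2β = 191.4783°
wrap2 = π + 2β = 168.5217°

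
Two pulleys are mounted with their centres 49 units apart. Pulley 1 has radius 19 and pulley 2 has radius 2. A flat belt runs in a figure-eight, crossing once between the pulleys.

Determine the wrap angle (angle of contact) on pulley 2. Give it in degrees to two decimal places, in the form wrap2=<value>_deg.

wrap2=230.75_deg

crossed belt: β = asin((r1+r2)/C) = asin(21/49) = 25.3769°
wrap1 = wrap2 = π + 2β = 230.7539°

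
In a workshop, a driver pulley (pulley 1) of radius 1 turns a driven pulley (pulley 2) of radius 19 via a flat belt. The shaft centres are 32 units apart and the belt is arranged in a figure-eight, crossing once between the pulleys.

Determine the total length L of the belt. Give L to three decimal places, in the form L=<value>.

crossed belt: β = asin((r1+r2)/C) = asin(20/32) = 38.6822°
wrap1 = wrap2 = π + 2β = 257.3644°
tangent length = C·cosβ = 24.9800
L = (r1+r2)·wrap + 2·C·cosβ = 20·4.4919 + 2·24.9800 = 139.7971

L=139.797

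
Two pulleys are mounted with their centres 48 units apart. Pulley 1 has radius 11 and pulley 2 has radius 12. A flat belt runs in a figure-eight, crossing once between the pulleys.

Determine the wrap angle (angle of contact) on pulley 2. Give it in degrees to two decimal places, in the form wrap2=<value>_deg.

wrap2=237.26_deg

crossed belt: β = asin((r1+r2)/C) = asin(23/48) = 28.6310°
wrap1 = wrap2 = π + 2β = 237.2620°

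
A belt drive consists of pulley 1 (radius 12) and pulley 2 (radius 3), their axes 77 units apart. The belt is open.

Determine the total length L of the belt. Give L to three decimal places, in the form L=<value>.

L=202.177

open belt: β = asin((r2−r1)/C) = asin(-9/77) = -6.7123°
wrap1 = π − 2β = 193.4245°
wrap2 = π + 2β = 166.5755°
tangent length = C·cosβ = 76.4722
L = r1·wrap1 + r2·wrap2 + 2·C·cosβ = 12·3.3759 + 3·2.9073 + 2·76.4722 = 202.1770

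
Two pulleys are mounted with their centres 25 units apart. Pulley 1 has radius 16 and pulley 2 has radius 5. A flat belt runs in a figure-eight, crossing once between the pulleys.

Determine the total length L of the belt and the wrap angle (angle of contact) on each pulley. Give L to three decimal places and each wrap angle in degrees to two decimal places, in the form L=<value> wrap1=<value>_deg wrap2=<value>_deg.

L=134.989 wrap1=294.28_deg wrap2=294.28_deg

crossed belt: β = asin((r1+r2)/C) = asin(21/25) = 57.1401°
wrap1 = wrap2 = π + 2β = 294.2802°
tangent length = C·cosβ = 13.5647
L = (r1+r2)·wrap + 2·C·cosβ = 21·5.1362 + 2·13.5647 = 134.9887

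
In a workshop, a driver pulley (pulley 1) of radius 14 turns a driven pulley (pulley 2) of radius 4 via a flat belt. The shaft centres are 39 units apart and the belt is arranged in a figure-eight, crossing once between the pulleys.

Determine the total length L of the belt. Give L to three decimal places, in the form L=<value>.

crossed belt: β = asin((r1+r2)/C) = asin(18/39) = 27.4864°
wrap1 = wrap2 = π + 2β = 234.9729°
tangent length = C·cosβ = 34.5977
L = (r1+r2)·wrap + 2·C·cosβ = 18·4.1010 + 2·34.5977 = 143.0143

L=143.014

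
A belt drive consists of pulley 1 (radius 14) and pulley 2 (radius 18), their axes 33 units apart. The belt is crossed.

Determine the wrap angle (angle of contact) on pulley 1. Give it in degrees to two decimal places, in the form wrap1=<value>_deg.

crossed belt: β = asin((r1+r2)/C) = asin(32/33) = 75.8589°
wrap1 = wrap2 = π + 2β = 331.7178°

wrap1=331.72_deg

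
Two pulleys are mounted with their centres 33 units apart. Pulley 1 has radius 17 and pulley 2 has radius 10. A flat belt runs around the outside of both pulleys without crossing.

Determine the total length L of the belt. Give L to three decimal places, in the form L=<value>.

L=152.313

open belt: β = asin((r2−r1)/C) = asin(-7/33) = -12.2467°
wrap1 = π − 2β = 204.4934°
wrap2 = π + 2β = 155.5066°
tangent length = C·cosβ = 32.2490
L = r1·wrap1 + r2·wrap2 + 2·C·cosβ = 17·3.5691 + 10·2.7141 + 2·32.2490 = 152.3135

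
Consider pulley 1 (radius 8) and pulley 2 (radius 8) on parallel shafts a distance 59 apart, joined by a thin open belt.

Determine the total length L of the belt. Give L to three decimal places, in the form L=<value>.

open belt: β = asin((r2−r1)/C) = asin(0/59) = 0.0000°
wrap1 = π − 2β = 180.0000°
wrap2 = π + 2β = 180.0000°
tangent length = C·cosβ = 59.0000
L = r1·wrap1 + r2·wrap2 + 2·C·cosβ = 8·3.1416 + 8·3.1416 + 2·59.0000 = 168.2655

L=168.265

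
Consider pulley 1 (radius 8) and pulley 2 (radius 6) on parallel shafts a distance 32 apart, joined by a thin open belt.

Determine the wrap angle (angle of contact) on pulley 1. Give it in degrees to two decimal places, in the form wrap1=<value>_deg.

wrap1=187.17_deg

open belt: β = asin((r2−r1)/C) = asin(-2/32) = -3.5833°
wrap1 = π − 2β = 187.1666°
wrap2 = π + 2β = 172.8334°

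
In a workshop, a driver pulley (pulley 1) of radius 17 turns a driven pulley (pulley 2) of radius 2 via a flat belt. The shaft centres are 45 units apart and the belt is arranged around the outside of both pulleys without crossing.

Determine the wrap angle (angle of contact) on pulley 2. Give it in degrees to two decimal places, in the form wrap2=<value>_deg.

open belt: β = asin((r2−r1)/C) = asin(-15/45) = -19.4712°
wrap1 = π − 2β = 218.9424°
wrap2 = π + 2β = 141.0576°

wrap2=141.06_deg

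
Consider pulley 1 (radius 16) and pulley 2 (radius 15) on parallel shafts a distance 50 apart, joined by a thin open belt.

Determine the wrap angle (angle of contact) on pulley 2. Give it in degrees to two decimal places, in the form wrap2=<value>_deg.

open belt: β = asin((r2−r1)/C) = asin(-1/50) = -1.1460°
wrap1 = π − 2β = 182.2920°
wrap2 = π + 2β = 177.7080°

wrap2=177.71_deg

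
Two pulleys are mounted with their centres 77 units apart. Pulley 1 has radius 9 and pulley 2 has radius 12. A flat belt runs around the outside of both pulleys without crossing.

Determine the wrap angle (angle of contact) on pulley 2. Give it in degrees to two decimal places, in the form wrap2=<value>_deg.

wrap2=184.47_deg

open belt: β = asin((r2−r1)/C) = asin(3/77) = 2.2329°
wrap1 = π − 2β = 175.5343°
wrap2 = π + 2β = 184.4657°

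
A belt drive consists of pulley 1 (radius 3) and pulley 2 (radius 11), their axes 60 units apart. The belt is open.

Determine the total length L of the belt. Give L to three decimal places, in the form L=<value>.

L=165.051

open belt: β = asin((r2−r1)/C) = asin(8/60) = 7.6623°
wrap1 = π − 2β = 164.6755°
wrap2 = π + 2β = 195.3245°
tangent length = C·cosβ = 59.4643
L = r1·wrap1 + r2·wrap2 + 2·C·cosβ = 3·2.8741 + 11·3.4091 + 2·59.4643 = 165.0506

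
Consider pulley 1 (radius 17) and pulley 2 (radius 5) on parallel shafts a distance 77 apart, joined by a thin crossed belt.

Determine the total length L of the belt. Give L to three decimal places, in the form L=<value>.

crossed belt: β = asin((r1+r2)/C) = asin(22/77) = 16.6015°
wrap1 = wrap2 = π + 2β = 213.2031°
tangent length = C·cosβ = 73.7902
L = (r1+r2)·wrap + 2·C·cosβ = 22·3.7211 + 2·73.7902 = 229.4446

L=229.445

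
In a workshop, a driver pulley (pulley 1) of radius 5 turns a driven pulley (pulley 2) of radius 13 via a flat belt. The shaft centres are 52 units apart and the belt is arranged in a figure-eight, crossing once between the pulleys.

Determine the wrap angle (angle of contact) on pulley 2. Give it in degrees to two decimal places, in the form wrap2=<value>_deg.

crossed belt: β = asin((r1+r2)/C) = asin(18/52) = 20.2522°
wrap1 = wrap2 = π + 2β = 220.5045°

wrap2=220.50_deg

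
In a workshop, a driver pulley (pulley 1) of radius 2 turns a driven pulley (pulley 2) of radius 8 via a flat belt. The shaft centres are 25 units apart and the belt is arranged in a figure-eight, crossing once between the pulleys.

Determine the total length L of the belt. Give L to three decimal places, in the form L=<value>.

L=85.472

crossed belt: β = asin((r1+r2)/C) = asin(10/25) = 23.5782°
wrap1 = wrap2 = π + 2β = 227.1564°
tangent length = C·cosβ = 22.9129
L = (r1+r2)·wrap + 2·C·cosβ = 10·3.9646 + 2·22.9129 = 85.4720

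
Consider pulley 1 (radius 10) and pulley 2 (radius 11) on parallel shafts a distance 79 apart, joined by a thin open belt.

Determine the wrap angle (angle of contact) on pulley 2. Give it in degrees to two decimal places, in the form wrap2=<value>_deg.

wrap2=181.45_deg

open belt: β = asin((r2−r1)/C) = asin(1/79) = 0.7253°
wrap1 = π − 2β = 178.5494°
wrap2 = π + 2β = 181.4506°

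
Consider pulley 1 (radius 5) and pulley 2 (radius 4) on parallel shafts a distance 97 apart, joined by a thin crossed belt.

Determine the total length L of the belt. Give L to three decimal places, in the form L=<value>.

L=223.110

crossed belt: β = asin((r1+r2)/C) = asin(9/97) = 5.3238°
wrap1 = wrap2 = π + 2β = 190.6475°
tangent length = C·cosβ = 96.5816
L = (r1+r2)·wrap + 2·C·cosβ = 9·3.3274 + 2·96.5816 = 223.1100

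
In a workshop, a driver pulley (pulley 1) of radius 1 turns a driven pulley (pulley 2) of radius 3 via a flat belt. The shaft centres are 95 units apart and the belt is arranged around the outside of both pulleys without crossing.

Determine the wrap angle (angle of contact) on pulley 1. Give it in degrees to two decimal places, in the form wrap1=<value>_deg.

wrap1=177.59_deg

open belt: β = asin((r2−r1)/C) = asin(2/95) = 1.2063°
wrap1 = π − 2β = 177.5874°
wrap2 = π + 2β = 182.4126°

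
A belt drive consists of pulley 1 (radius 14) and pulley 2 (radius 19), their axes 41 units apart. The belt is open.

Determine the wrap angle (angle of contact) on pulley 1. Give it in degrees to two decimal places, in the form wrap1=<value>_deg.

wrap1=165.99_deg

open belt: β = asin((r2−r1)/C) = asin(5/41) = 7.0047°
wrap1 = π − 2β = 165.9905°
wrap2 = π + 2β = 194.0095°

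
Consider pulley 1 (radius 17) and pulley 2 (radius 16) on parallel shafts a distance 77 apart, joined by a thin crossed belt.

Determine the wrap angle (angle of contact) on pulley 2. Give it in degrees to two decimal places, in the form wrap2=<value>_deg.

crossed belt: β = asin((r1+r2)/C) = asin(33/77) = 25.3769°
wrap1 = wrap2 = π + 2β = 230.7539°

wrap2=230.75_deg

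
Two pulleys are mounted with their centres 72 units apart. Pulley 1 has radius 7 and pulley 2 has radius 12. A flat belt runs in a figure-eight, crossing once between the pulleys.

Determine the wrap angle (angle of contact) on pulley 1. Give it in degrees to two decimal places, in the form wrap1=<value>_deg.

wrap1=210.60_deg

crossed belt: β = asin((r1+r2)/C) = asin(19/72) = 15.3009°
wrap1 = wrap2 = π + 2β = 210.6019°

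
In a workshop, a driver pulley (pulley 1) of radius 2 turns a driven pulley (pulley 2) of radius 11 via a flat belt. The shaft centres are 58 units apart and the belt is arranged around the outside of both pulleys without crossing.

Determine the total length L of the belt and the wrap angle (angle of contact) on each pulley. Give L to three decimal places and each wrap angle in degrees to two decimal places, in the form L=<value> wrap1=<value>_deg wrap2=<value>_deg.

L=158.240 wrap1=162.15_deg wrap2=197.85_deg

open belt: β = asin((r2−r1)/C) = asin(9/58) = 8.9268°
wrap1 = π − 2β = 162.1464°
wrap2 = π + 2β = 197.8536°
tangent length = C·cosβ = 57.2975
L = r1·wrap1 + r2·wrap2 + 2·C·cosβ = 2·2.8300 + 11·3.4532 + 2·57.2975 = 158.2401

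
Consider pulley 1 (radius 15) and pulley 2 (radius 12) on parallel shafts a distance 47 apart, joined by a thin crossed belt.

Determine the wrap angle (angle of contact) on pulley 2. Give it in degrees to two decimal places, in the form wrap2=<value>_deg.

wrap2=250.12_deg

crossed belt: β = asin((r1+r2)/C) = asin(27/47) = 35.0624°
wrap1 = wrap2 = π + 2β = 250.1248°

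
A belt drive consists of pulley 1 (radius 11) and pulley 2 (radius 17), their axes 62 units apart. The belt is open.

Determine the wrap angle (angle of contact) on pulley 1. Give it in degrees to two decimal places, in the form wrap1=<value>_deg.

open belt: β = asin((r2−r1)/C) = asin(6/62) = 5.5534°
wrap1 = π − 2β = 168.8931°
wrap2 = π + 2β = 191.1069°

wrap1=168.89_deg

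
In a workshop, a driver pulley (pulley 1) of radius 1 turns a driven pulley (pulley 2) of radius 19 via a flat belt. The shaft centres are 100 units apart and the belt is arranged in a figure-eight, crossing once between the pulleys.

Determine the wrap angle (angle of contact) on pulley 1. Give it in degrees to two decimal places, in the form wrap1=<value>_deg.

wrap1=203.07_deg

crossed belt: β = asin((r1+r2)/C) = asin(20/100) = 11.5370°
wrap1 = wrap2 = π + 2β = 203.0739°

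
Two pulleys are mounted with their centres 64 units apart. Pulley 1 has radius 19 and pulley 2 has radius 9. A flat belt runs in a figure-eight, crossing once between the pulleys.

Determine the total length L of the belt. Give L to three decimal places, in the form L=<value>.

crossed belt: β = asin((r1+r2)/C) = asin(28/64) = 25.9445°
wrap1 = wrap2 = π + 2β = 231.8890°
tangent length = C·cosβ = 57.5500
L = (r1+r2)·wrap + 2·C·cosβ = 28·4.0472 + 2·57.5500 = 228.4223

L=228.422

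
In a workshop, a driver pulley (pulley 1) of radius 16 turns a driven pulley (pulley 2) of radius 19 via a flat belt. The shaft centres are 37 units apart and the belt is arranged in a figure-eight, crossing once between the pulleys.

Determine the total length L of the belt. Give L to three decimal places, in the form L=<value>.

L=220.791

crossed belt: β = asin((r1+r2)/C) = asin(35/37) = 71.0754°
wrap1 = wrap2 = π + 2β = 322.1507°
tangent length = C·cosβ = 12.0000
L = (r1+r2)·wrap + 2·C·cosβ = 35·5.6226 + 2·12.0000 = 220.7907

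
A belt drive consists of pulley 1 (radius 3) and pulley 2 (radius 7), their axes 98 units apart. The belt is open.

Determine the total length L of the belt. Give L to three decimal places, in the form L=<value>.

open belt: β = asin((r2−r1)/C) = asin(4/98) = 2.3393°
wrap1 = π − 2β = 175.3215°
wrap2 = π + 2β = 184.6785°
tangent length = C·cosβ = 97.9183
L = r1·wrap1 + r2·wrap2 + 2·C·cosβ = 3·3.0599 + 7·3.2232 + 2·97.9183 = 227.5792

L=227.579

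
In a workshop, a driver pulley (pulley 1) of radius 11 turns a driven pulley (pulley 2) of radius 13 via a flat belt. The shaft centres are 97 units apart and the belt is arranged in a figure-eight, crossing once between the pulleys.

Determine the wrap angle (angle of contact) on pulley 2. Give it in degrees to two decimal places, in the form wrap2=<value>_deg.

crossed belt: β = asin((r1+r2)/C) = asin(24/97) = 14.3251°
wrap1 = wrap2 = π + 2β = 208.6501°

wrap2=208.65_deg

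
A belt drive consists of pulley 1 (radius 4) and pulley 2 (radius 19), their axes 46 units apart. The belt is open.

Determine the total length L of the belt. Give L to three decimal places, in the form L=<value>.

L=169.193

open belt: β = asin((r2−r1)/C) = asin(15/46) = 19.0314°
wrap1 = π − 2β = 141.9371°
wrap2 = π + 2β = 218.0629°
tangent length = C·cosβ = 43.4856
L = r1·wrap1 + r2·wrap2 + 2·C·cosβ = 4·2.4773 + 19·3.8059 + 2·43.4856 = 169.1927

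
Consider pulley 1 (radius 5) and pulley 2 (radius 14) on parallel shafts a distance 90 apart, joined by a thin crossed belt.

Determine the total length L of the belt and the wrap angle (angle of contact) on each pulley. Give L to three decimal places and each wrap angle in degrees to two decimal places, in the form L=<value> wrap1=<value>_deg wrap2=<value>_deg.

L=243.716 wrap1=204.37_deg wrap2=204.37_deg

crossed belt: β = asin((r1+r2)/C) = asin(19/90) = 12.1875°
wrap1 = wrap2 = π + 2β = 204.3749°
tangent length = C·cosβ = 87.9716
L = (r1+r2)·wrap + 2·C·cosβ = 19·3.5670 + 2·87.9716 = 243.7165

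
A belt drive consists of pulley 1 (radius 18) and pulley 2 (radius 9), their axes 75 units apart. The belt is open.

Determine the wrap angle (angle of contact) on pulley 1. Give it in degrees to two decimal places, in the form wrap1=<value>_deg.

open belt: β = asin((r2−r1)/C) = asin(-9/75) = -6.8921°
wrap1 = π − 2β = 193.7842°
wrap2 = π + 2β = 166.2158°

wrap1=193.78_deg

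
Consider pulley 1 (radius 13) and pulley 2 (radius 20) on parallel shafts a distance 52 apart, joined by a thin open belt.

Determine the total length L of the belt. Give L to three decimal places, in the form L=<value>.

open belt: β = asin((r2−r1)/C) = asin(7/52) = 7.7364°
wrap1 = π − 2β = 164.5272°
wrap2 = π + 2β = 195.4728°
tangent length = C·cosβ = 51.5267
L = r1·wrap1 + r2·wrap2 + 2·C·cosβ = 13·2.8715 + 20·3.4116 + 2·51.5267 = 208.6163

L=208.616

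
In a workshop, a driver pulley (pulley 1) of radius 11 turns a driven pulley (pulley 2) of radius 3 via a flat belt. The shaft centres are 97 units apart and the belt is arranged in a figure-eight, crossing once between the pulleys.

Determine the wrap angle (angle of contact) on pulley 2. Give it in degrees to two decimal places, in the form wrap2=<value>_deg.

wrap2=196.60_deg

crossed belt: β = asin((r1+r2)/C) = asin(14/97) = 8.2985°
wrap1 = wrap2 = π + 2β = 196.5970°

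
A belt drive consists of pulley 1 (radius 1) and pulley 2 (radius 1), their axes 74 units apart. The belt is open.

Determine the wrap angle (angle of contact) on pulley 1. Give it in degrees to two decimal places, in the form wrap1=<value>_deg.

wrap1=180.00_deg

open belt: β = asin((r2−r1)/C) = asin(0/74) = 0.0000°
wrap1 = π − 2β = 180.0000°
wrap2 = π + 2β = 180.0000°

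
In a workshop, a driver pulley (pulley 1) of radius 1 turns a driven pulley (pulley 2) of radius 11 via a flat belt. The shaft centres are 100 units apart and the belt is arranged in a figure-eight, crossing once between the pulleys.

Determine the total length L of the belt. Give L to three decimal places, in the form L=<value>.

L=239.141

crossed belt: β = asin((r1+r2)/C) = asin(12/100) = 6.8921°
wrap1 = wrap2 = π + 2β = 193.7842°
tangent length = C·cosβ = 99.2774
L = (r1+r2)·wrap + 2·C·cosβ = 12·3.3822 + 2·99.2774 = 239.1408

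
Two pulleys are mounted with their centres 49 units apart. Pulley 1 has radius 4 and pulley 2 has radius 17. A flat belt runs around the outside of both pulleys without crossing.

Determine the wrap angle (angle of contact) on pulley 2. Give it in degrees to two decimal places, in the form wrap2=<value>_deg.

open belt: β = asin((r2−r1)/C) = asin(13/49) = 15.3851°
wrap1 = π − 2β = 149.2297°
wrap2 = π + 2β = 210.7703°

wrap2=210.77_deg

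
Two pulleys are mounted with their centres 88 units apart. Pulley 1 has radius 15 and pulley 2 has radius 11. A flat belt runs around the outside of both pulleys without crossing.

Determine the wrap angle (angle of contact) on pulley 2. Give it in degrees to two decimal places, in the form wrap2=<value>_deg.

open belt: β = asin((r2−r1)/C) = asin(-4/88) = -2.6053°
wrap1 = π − 2β = 185.2105°
wrap2 = π + 2β = 174.7895°

wrap2=174.79_deg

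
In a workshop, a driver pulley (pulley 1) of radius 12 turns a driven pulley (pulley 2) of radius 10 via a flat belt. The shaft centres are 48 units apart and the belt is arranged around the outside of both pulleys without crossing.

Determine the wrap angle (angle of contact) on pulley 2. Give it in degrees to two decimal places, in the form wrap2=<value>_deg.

open belt: β = asin((r2−r1)/C) = asin(-2/48) = -2.3880°
wrap1 = π − 2β = 184.7760°
wrap2 = π + 2β = 175.2240°

wrap2=175.22_deg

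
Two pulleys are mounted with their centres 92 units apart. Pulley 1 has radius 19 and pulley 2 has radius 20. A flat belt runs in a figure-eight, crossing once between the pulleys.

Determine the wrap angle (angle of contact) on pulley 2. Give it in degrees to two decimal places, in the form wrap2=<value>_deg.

crossed belt: β = asin((r1+r2)/C) = asin(39/92) = 25.0819°
wrap1 = wrap2 = π + 2β = 230.1638°

wrap2=230.16_deg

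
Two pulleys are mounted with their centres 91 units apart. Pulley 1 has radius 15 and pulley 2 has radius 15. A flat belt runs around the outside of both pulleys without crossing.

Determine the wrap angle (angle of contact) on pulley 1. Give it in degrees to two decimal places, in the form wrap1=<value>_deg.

wrap1=180.00_deg

open belt: β = asin((r2−r1)/C) = asin(0/91) = 0.0000°
wrap1 = π − 2β = 180.0000°
wrap2 = π + 2β = 180.0000°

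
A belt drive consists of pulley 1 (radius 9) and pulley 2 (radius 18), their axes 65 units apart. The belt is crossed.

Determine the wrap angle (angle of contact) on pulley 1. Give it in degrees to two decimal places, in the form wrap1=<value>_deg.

wrap1=229.09_deg

crossed belt: β = asin((r1+r2)/C) = asin(27/65) = 24.5435°
wrap1 = wrap2 = π + 2β = 229.0871°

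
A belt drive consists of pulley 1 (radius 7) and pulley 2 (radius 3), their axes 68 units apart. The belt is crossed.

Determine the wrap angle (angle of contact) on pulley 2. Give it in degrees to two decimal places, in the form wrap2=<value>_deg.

wrap2=196.91_deg

crossed belt: β = asin((r1+r2)/C) = asin(10/68) = 8.4565°
wrap1 = wrap2 = π + 2β = 196.9130°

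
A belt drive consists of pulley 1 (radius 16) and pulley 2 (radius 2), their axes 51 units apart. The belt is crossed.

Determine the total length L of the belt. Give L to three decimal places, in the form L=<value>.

crossed belt: β = asin((r1+r2)/C) = asin(18/51) = 20.6673°
wrap1 = wrap2 = π + 2β = 221.3346°
tangent length = C·cosβ = 47.7179
L = (r1+r2)·wrap + 2·C·cosβ = 18·3.8630 + 2·47.7179 = 164.9702

L=164.970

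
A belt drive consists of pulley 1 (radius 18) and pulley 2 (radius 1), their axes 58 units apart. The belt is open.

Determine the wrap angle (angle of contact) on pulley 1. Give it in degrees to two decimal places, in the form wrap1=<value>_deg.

wrap1=214.09_deg

open belt: β = asin((r2−r1)/C) = asin(-17/58) = -17.0438°
wrap1 = π − 2β = 214.0877°
wrap2 = π + 2β = 145.9123°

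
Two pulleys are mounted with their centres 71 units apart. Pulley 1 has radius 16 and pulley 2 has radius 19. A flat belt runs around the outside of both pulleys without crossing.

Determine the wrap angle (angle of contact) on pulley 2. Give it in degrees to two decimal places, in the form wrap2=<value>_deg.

open belt: β = asin((r2−r1)/C) = asin(3/71) = 2.4217°
wrap1 = π − 2β = 175.1567°
wrap2 = π + 2β = 184.8433°

wrap2=184.84_deg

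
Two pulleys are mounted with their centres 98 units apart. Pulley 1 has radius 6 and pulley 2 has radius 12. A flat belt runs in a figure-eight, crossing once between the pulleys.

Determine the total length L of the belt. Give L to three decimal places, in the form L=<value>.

crossed belt: β = asin((r1+r2)/C) = asin(18/98) = 10.5838°
wrap1 = wrap2 = π + 2β = 201.1676°
tangent length = C·cosβ = 96.3328
L = (r1+r2)·wrap + 2·C·cosβ = 18·3.5110 + 2·96.3328 = 255.8642

L=255.864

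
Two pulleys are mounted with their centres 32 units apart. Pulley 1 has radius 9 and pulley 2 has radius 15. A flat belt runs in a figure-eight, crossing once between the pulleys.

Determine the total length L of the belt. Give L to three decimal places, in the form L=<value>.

L=158.437

crossed belt: β = asin((r1+r2)/C) = asin(24/32) = 48.5904°
wrap1 = wrap2 = π + 2β = 277.1808°
tangent length = C·cosβ = 21.1660
L = (r1+r2)·wrap + 2·C·cosβ = 24·4.8377 + 2·21.1660 = 158.4372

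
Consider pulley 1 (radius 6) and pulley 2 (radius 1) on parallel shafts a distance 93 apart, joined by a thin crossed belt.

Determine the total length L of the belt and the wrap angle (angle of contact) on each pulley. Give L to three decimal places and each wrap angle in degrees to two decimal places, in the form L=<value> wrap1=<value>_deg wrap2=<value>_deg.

crossed belt: β = asin((r1+r2)/C) = asin(7/93) = 4.3167°
wrap1 = wrap2 = π + 2β = 188.6333°
tangent length = C·cosβ = 92.7362
L = (r1+r2)·wrap + 2·C·cosβ = 7·3.2923 + 2·92.7362 = 208.5183

L=208.518 wrap1=188.63_deg wrap2=188.63_deg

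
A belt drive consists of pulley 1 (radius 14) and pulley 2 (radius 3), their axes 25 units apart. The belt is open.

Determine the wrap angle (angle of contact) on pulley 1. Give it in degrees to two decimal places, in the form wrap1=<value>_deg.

open belt: β = asin((r2−r1)/C) = asin(-11/25) = -26.1039°
wrap1 = π − 2β = 232.2078°
wrap2 = π + 2β = 127.7922°

wrap1=232.21_deg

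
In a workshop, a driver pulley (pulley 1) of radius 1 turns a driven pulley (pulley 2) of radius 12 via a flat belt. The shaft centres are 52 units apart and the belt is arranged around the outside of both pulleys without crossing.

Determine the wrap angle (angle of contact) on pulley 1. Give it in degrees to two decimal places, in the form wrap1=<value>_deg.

wrap1=155.57_deg

open belt: β = asin((r2−r1)/C) = asin(11/52) = 12.2125°
wrap1 = π − 2β = 155.5749°
wrap2 = π + 2β = 204.4251°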